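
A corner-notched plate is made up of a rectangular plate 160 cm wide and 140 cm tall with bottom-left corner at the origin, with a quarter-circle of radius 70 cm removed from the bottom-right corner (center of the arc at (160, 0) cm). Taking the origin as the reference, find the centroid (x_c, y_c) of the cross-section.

plate: A = 160 × 140 = 22400.00, centroid at (80.00, 70.00).
removed quarter-circle: A = −¼π·70² = -3848.45, centroid at (130.29, 29.71).
ΣA = 18551.55 cm²
ΣAx_c = (22400.00)(80.00) + (-3848.45)(130.29) = 1290581.17 cm³
ΣAy_c = (22400.00)(70.00) + (-3848.45)(29.71) = 1453666.67 cm³
x_c = 1290581.17 / 18551.55 = 69.57 cm
y_c = 1453666.67 / 18551.55 = 78.36 cm

x_c = 69.57 cm, y_c = 78.36 cm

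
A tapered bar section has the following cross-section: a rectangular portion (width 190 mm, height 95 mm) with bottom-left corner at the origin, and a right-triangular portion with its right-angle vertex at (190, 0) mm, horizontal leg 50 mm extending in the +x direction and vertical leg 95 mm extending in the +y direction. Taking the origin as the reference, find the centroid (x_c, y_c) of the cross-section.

rectangular portion: A = 190 × 95 = 18050.00, centroid at (95.00, 47.50).
triangular portion: A = ½·50·95 = 2375.00, centroid at (206.67, 31.67).
ΣA = 20425.00 mm², ΣAx_c = 2205583.33 mm³, ΣAy_c = 932583.33 mm³.
x_c = 2205583.33/20425.00 = 107.98 mm; y_c = 932583.33/20425.00 = 45.66 mm.

x_c = 107.98 mm, y_c = 45.66 mm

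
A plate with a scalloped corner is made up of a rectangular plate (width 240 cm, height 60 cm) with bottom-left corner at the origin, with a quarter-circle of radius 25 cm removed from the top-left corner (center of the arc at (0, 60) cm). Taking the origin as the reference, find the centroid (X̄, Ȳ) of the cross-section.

plate: A = 240 × 60 = 14400.00, centroid at (120.00, 30.00).
removed quarter-circle: A = −¼π·25² = -490.87, centroid at (10.61, 49.39).
ΣA = 13909.13 cm², ΣAX̄ = 1722791.67 cm³, ΣAȲ = 407755.90 cm³.
X̄ = 1722791.67/13909.13 = 123.86 cm; Ȳ = 407755.90/13909.13 = 29.32 cm.

X̄ = 123.86 cm, Ȳ = 29.32 cm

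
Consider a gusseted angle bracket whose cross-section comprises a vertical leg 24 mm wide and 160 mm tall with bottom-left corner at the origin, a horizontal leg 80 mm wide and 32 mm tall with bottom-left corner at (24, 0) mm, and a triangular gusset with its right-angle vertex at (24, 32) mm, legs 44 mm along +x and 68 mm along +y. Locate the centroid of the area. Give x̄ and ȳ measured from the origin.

x̄ = 33.91 mm, ȳ = 54.45 mm

Part | A | x̄ᵢ | ȳᵢ | A·x̄ᵢ | A·ȳᵢ
vertical leg | 3840.00 | 12.00 | 80.00 | 46080.00 | 307200.00
horizontal leg | 2560.00 | 64.00 | 16.00 | 163840.00 | 40960.00
gusset | 1496.00 | 38.67 | 54.67 | 57845.33 | 81781.33
Σ | 7896.00 |  |  | 267765.33 | 429941.33
x̄ = 267765.33 / 7896.00 = 33.91 mm
ȳ = 429941.33 / 7896.00 = 54.45 mm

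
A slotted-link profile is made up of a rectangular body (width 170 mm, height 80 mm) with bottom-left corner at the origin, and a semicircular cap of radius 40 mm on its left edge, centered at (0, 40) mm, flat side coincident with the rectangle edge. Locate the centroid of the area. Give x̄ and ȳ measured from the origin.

x̄ = 69.09 mm, ȳ = 40.00 mm

rectangular body: A = 170 × 80 = 13600.00, centroid at (85.00, 40.00).
semicircular end: A = ½π·40² = 2513.27, centroid at (-16.98, 40.00).
ΣA = 16113.27 mm²
ΣAx̄ = (13600.00)(85.00) + (2513.27)(-16.98) = 1113333.33 mm³
ΣAȳ = (13600.00)(40.00) + (2513.27)(40.00) = 644530.96 mm³
x̄ = 1113333.33 / 16113.27 = 69.09 mm
ȳ = 644530.96 / 16113.27 = 40.00 mm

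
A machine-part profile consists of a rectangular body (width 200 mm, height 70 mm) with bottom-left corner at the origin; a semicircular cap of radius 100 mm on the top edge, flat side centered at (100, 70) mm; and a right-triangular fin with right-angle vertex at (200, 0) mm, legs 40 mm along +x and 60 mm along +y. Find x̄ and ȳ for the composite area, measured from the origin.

rectangular body: A = 200 × 70 = 14000.00, centroid at (100.00, 35.00).
semicircular top: A = ½π·100² = 15707.96, centroid at (100.00, 112.44).
triangular fin: A = ½·40·60 = 1200.00, centroid at (213.33, 20.00).
ΣA = 30907.96 mm²
ΣAx̄ = (14000.00)(100.00) + (15707.96)(100.00) + (1200.00)(213.33) = 3226796.33 mm³
ΣAȳ = (14000.00)(35.00) + (15707.96)(112.44) + (1200.00)(20.00) = 2280224.10 mm³
x̄ = 3226796.33 / 30907.96 = 104.40 mm
ȳ = 2280224.10 / 30907.96 = 73.77 mm

x̄ = 104.40 mm, ȳ = 73.77 mm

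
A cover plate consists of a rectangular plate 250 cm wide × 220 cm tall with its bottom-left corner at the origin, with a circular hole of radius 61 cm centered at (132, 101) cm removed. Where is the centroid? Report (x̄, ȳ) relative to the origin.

x̄ = 123.11 cm, ȳ = 112.43 cm

Part | A | x̄ᵢ | ȳᵢ | A·x̄ᵢ | A·ȳᵢ
plate | 55000.00 | 125.00 | 110.00 | 6875000.00 | 6050000.00
hole | -11689.87 | 132.00 | 101.00 | -1543062.35 | -1180676.49
Σ | 43310.13 |  |  | 5331937.65 | 4869323.51
x̄ = 5331937.65 / 43310.13 = 123.11 cm
ȳ = 4869323.51 / 43310.13 = 112.43 cm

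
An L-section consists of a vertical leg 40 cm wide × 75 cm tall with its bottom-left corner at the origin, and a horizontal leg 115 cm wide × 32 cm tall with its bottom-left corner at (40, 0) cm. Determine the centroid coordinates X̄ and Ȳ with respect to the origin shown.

vertical leg: A = 40 × 75 = 3000.00, centroid at (20.00, 37.50).
horizontal leg: A = 115 × 32 = 3680.00, centroid at (97.50, 16.00).
ΣA = 6680.00 cm²
ΣAX̄ = (3000.00)(20.00) + (3680.00)(97.50) = 418800.00 cm³
ΣAȲ = (3000.00)(37.50) + (3680.00)(16.00) = 171380.00 cm³
X̄ = 418800.00 / 6680.00 = 62.69 cm
Ȳ = 171380.00 / 6680.00 = 25.66 cm

X̄ = 62.69 cm, Ȳ = 25.66 cm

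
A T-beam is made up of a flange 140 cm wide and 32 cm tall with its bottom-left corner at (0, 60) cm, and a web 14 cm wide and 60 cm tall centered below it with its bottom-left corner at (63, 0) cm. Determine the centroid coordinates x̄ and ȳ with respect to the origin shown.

x̄ = 70.00 cm, ȳ = 68.74 cm

Part | A | x̄ᵢ | ȳᵢ | A·x̄ᵢ | A·ȳᵢ
web | 840.00 | 70.00 | 30.00 | 58800.00 | 25200.00
flange | 4480.00 | 70.00 | 76.00 | 313600.00 | 340480.00
Σ | 5320.00 |  |  | 372400.00 | 365680.00
x̄ = 372400.00 / 5320.00 = 70.00 cm
ȳ = 365680.00 / 5320.00 = 68.74 cm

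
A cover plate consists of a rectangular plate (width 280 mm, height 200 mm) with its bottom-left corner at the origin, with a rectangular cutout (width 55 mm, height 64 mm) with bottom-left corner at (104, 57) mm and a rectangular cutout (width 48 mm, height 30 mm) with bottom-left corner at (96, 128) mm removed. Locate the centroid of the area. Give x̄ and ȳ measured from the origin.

Part | A | x̄ᵢ | ȳᵢ | A·x̄ᵢ | A·ȳᵢ
plate | 56000.00 | 140.00 | 100.00 | 7840000.00 | 5600000.00
hole 1 | -3520.00 | 131.50 | 89.00 | -462880.00 | -313280.00
hole 2 | -1440.00 | 120.00 | 143.00 | -172800.00 | -205920.00
Σ | 51040.00 |  |  | 7204320.00 | 5080800.00
x̄ = 7204320.00 / 51040.00 = 141.15 mm
ȳ = 5080800.00 / 51040.00 = 99.55 mm

x̄ = 141.15 mm, ȳ = 99.55 mm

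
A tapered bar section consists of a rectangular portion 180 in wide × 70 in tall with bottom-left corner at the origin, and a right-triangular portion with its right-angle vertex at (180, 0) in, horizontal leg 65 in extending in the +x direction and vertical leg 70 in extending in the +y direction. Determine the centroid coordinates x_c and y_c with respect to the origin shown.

x_c = 107.08 in, y_c = 33.22 in

rectangular portion: A = 180 × 70 = 12600.00, centroid at (90.00, 35.00).
triangular portion: A = ½·65·70 = 2275.00, centroid at (201.67, 23.33).
ΣA = 14875.00 in², ΣAx_c = 1592791.67 in³, ΣAy_c = 494083.33 in³.
x_c = 1592791.67/14875.00 = 107.08 in; y_c = 494083.33/14875.00 = 33.22 in.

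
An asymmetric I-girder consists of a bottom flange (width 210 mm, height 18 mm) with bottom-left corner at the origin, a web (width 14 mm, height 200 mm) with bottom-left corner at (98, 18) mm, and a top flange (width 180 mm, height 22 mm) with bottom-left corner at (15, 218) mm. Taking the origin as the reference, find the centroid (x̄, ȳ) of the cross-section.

Part | A | x̄ᵢ | ȳᵢ | A·x̄ᵢ | A·ȳᵢ
bottom flange | 3780.00 | 105.00 | 9.00 | 396900.00 | 34020.00
web | 2800.00 | 105.00 | 118.00 | 294000.00 | 330400.00
top flange | 3960.00 | 105.00 | 229.00 | 415800.00 | 906840.00
Σ | 10540.00 |  |  | 1106700.00 | 1271260.00
x̄ = 1106700.00 / 10540.00 = 105.00 mm
ȳ = 1271260.00 / 10540.00 = 120.61 mm

x̄ = 105.00 mm, ȳ = 120.61 mm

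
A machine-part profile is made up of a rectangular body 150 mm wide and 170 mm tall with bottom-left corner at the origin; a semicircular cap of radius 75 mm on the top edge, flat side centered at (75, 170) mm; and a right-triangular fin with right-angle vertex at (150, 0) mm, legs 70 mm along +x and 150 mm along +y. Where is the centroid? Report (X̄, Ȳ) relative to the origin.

rectangular body: A = 150 × 170 = 25500.00, centroid at (75.00, 85.00).
semicircular top: A = ½π·75² = 8835.73, centroid at (75.00, 201.83).
triangular fin: A = ½·70·150 = 5250.00, centroid at (173.33, 50.00).
ΣA = 39585.73 mm², ΣAX̄ = 3485179.70 mm³, ΣAȲ = 4213323.99 mm³.
X̄ = 3485179.70/39585.73 = 88.04 mm; Ȳ = 4213323.99/39585.73 = 106.44 mm.

X̄ = 88.04 mm, Ȳ = 106.44 mm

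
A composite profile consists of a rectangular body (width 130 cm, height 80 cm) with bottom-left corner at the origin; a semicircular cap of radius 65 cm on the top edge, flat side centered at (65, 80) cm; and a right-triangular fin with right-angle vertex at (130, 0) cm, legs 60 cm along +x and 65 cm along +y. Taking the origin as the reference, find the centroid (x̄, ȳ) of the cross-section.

rectangular body: A = 130 × 80 = 10400.00, centroid at (65.00, 40.00).
semicircular top: A = ½π·65² = 6636.61, centroid at (65.00, 107.59).
triangular fin: A = ½·60·65 = 1950.00, centroid at (150.00, 21.67).
ΣA = 18986.61 cm², ΣAx̄ = 1399879.94 cm³, ΣAȳ = 1172262.49 cm³.
x̄ = 1399879.94/18986.61 = 73.73 cm; ȳ = 1172262.49/18986.61 = 61.74 cm.

x̄ = 73.73 cm, ȳ = 61.74 cm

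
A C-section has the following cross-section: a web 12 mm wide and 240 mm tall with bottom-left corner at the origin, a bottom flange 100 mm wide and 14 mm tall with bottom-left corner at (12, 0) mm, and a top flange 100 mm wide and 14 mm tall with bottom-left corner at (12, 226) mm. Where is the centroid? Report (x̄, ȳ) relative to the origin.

x̄ = 33.61 mm, ȳ = 120.00 mm

web: A = 12 × 240 = 2880.00, centroid at (6.00, 120.00).
bottom flange: A = 100 × 14 = 1400.00, centroid at (62.00, 7.00).
top flange: A = 100 × 14 = 1400.00, centroid at (62.00, 233.00).
ΣA = 5680.00 mm²
ΣAx̄ = (2880.00)(6.00) + (1400.00)(62.00) + (1400.00)(62.00) = 190880.00 mm³
ΣAȳ = (2880.00)(120.00) + (1400.00)(7.00) + (1400.00)(233.00) = 681600.00 mm³
x̄ = 190880.00 / 5680.00 = 33.61 mm
ȳ = 681600.00 / 5680.00 = 120.00 mm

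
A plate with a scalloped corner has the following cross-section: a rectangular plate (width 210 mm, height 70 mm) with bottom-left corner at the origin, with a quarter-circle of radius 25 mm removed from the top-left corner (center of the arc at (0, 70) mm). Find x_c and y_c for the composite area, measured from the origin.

x_c = 108.26 mm, y_c = 34.16 mm

plate: A = 210 × 70 = 14700.00, centroid at (105.00, 35.00).
removed quarter-circle: A = −¼π·25² = -490.87, centroid at (10.61, 59.39).
ΣA = 14209.13 mm²
ΣAx_c = (14700.00)(105.00) + (-490.87)(10.61) = 1538291.67 mm³
ΣAy_c = (14700.00)(35.00) + (-490.87)(59.39) = 485347.16 mm³
x_c = 1538291.67 / 14209.13 = 108.26 mm
y_c = 485347.16 / 14209.13 = 34.16 mm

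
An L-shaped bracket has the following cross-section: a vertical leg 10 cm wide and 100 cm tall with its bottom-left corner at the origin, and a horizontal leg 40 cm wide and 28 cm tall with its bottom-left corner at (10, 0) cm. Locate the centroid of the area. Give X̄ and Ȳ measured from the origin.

X̄ = 18.21 cm, Ȳ = 30.98 cm

vertical leg: A = 10 × 100 = 1000.00, centroid at (5.00, 50.00).
horizontal leg: A = 40 × 28 = 1120.00, centroid at (30.00, 14.00).
ΣA = 2120.00 cm²
ΣAX̄ = (1000.00)(5.00) + (1120.00)(30.00) = 38600.00 cm³
ΣAȲ = (1000.00)(50.00) + (1120.00)(14.00) = 65680.00 cm³
X̄ = 38600.00 / 2120.00 = 18.21 cm
Ȳ = 65680.00 / 2120.00 = 30.98 cm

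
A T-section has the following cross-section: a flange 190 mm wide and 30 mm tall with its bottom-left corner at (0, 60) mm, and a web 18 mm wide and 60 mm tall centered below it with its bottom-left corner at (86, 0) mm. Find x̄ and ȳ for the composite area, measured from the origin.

web: A = 18 × 60 = 1080.00, centroid at (95.00, 30.00).
flange: A = 190 × 30 = 5700.00, centroid at (95.00, 75.00).
ΣA = 6780.00 mm²
ΣAx̄ = (1080.00)(95.00) + (5700.00)(95.00) = 644100.00 mm³
ΣAȳ = (1080.00)(30.00) + (5700.00)(75.00) = 459900.00 mm³
x̄ = 644100.00 / 6780.00 = 95.00 mm
ȳ = 459900.00 / 6780.00 = 67.83 mm

x̄ = 95.00 mm, ȳ = 67.83 mm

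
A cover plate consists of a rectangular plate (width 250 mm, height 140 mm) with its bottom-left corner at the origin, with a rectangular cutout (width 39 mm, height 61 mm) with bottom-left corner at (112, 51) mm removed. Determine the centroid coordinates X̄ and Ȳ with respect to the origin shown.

plate: A = 250 × 140 = 35000.00, centroid at (125.00, 70.00).
hole: A = −(39 × 61) = -2379.00, centroid at (131.50, 81.50).
ΣA = 32621.00 mm², ΣAX̄ = 4062161.50 mm³, ΣAȲ = 2256111.50 mm³.
X̄ = 4062161.50/32621.00 = 124.53 mm; Ȳ = 2256111.50/32621.00 = 69.16 mm.

X̄ = 124.53 mm, Ȳ = 69.16 mm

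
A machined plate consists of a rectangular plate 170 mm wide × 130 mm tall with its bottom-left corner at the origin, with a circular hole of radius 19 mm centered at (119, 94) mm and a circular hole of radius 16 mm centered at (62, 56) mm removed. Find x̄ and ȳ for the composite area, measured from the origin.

plate: A = 170 × 130 = 22100.00, centroid at (85.00, 65.00).
hole 1: A = −π·19² = -1134.11, centroid at (119.00, 94.00).
hole 2: A = −π·16² = -804.25, centroid at (62.00, 56.00).
ΣA = 20161.64 mm²
ΣAx̄ = (22100.00)(85.00) + (-1134.11)(119.00) + (-804.25)(62.00) = 1693676.96 mm³
ΣAȳ = (22100.00)(65.00) + (-1134.11)(94.00) + (-804.25)(56.00) = 1284855.32 mm³
x̄ = 1693676.96 / 20161.64 = 84.00 mm
ȳ = 1284855.32 / 20161.64 = 63.73 mm

x̄ = 84.00 mm, ȳ = 63.73 mm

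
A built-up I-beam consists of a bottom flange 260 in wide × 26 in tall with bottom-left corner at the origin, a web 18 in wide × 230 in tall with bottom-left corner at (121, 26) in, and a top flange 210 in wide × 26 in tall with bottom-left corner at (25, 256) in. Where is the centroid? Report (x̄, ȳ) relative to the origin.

x̄ = 130.00 in, ȳ = 130.83 in

bottom flange: A = 260 × 26 = 6760.00, centroid at (130.00, 13.00).
web: A = 18 × 230 = 4140.00, centroid at (130.00, 141.00).
top flange: A = 210 × 26 = 5460.00, centroid at (130.00, 269.00).
ΣA = 16360.00 in²
ΣAx̄ = (6760.00)(130.00) + (4140.00)(130.00) + (5460.00)(130.00) = 2126800.00 in³
ΣAȳ = (6760.00)(13.00) + (4140.00)(141.00) + (5460.00)(269.00) = 2140360.00 in³
x̄ = 2126800.00 / 16360.00 = 130.00 in
ȳ = 2140360.00 / 16360.00 = 130.83 in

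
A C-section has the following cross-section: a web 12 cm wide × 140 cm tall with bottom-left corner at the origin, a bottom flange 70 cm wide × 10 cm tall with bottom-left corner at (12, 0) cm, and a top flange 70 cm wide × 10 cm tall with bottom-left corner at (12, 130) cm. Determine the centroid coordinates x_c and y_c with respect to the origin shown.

x_c = 24.64 cm, y_c = 70.00 cm

web: A = 12 × 140 = 1680.00, centroid at (6.00, 70.00).
bottom flange: A = 70 × 10 = 700.00, centroid at (47.00, 5.00).
top flange: A = 70 × 10 = 700.00, centroid at (47.00, 135.00).
ΣA = 3080.00 cm²
ΣAx_c = (1680.00)(6.00) + (700.00)(47.00) + (700.00)(47.00) = 75880.00 cm³
ΣAy_c = (1680.00)(70.00) + (700.00)(5.00) + (700.00)(135.00) = 215600.00 cm³
x_c = 75880.00 / 3080.00 = 24.64 cm
y_c = 215600.00 / 3080.00 = 70.00 cm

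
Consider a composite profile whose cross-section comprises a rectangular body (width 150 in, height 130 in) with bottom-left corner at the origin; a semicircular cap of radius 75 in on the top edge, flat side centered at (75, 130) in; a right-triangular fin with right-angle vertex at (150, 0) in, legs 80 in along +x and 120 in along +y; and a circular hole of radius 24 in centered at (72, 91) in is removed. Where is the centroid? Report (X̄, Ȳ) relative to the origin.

rectangular body: A = 150 × 130 = 19500.00, centroid at (75.00, 65.00).
semicircular top: A = ½π·75² = 8835.73, centroid at (75.00, 161.83).
triangular fin: A = ½·80·120 = 4800.00, centroid at (176.67, 40.00).
hole: A = −π·24² = -1809.56, centroid at (72.00, 91.00).
ΣA = 31326.17 in²
ΣAX̄ = (19500.00)(75.00) + (8835.73)(75.00) + (4800.00)(176.67) + (-1809.56)(72.00) = 2842891.57 in³
ΣAȲ = (19500.00)(65.00) + (8835.73)(161.83) + (4800.00)(40.00) + (-1809.56)(91.00) = 2724725.09 in³
X̄ = 2842891.57 / 31326.17 = 90.75 in
Ȳ = 2724725.09 / 31326.17 = 86.98 in

X̄ = 90.75 in, Ȳ = 86.98 in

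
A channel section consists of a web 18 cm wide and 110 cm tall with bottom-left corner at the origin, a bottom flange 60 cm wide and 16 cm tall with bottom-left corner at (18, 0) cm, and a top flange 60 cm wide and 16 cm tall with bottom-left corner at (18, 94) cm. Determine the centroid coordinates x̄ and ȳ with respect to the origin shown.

web: A = 18 × 110 = 1980.00, centroid at (9.00, 55.00).
bottom flange: A = 60 × 16 = 960.00, centroid at (48.00, 8.00).
top flange: A = 60 × 16 = 960.00, centroid at (48.00, 102.00).
ΣA = 3900.00 cm², ΣAx̄ = 109980.00 cm³, ΣAȳ = 214500.00 cm³.
x̄ = 109980.00/3900.00 = 28.20 cm; ȳ = 214500.00/3900.00 = 55.00 cm.

x̄ = 28.20 cm, ȳ = 55.00 cm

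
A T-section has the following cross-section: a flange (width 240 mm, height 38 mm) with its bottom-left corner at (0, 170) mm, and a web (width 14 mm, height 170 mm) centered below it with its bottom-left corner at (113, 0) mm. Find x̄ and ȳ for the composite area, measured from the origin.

Part | A | x̄ᵢ | ȳᵢ | A·x̄ᵢ | A·ȳᵢ
web | 2380.00 | 120.00 | 85.00 | 285600.00 | 202300.00
flange | 9120.00 | 120.00 | 189.00 | 1094400.00 | 1723680.00
Σ | 11500.00 |  |  | 1380000.00 | 1925980.00
x̄ = 1380000.00 / 11500.00 = 120.00 mm
ȳ = 1925980.00 / 11500.00 = 167.48 mm

x̄ = 120.00 mm, ȳ = 167.48 mm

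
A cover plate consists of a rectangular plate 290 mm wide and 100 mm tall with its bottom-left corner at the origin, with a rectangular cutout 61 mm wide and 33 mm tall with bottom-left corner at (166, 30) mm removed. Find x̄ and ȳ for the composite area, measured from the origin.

x̄ = 141.16 mm, ȳ = 50.26 mm

plate: A = 290 × 100 = 29000.00, centroid at (145.00, 50.00).
hole: A = −(61 × 33) = -2013.00, centroid at (196.50, 46.50).
ΣA = 26987.00 mm²
ΣAx̄ = (29000.00)(145.00) + (-2013.00)(196.50) = 3809445.50 mm³
ΣAȳ = (29000.00)(50.00) + (-2013.00)(46.50) = 1356395.50 mm³
x̄ = 3809445.50 / 26987.00 = 141.16 mm
ȳ = 1356395.50 / 26987.00 = 50.26 mm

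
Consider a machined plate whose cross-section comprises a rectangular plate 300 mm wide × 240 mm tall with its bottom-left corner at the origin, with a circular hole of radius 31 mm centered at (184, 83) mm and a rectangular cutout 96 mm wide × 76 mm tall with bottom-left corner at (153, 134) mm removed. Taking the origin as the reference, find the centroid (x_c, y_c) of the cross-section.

x_c = 142.30 mm, y_c = 115.66 mm

plate: A = 300 × 240 = 72000.00, centroid at (150.00, 120.00).
hole 1: A = −π·31² = -3019.07, centroid at (184.00, 83.00).
hole 2: A = −(96 × 76) = -7296.00, centroid at (201.00, 172.00).
ΣA = 61684.93 mm²
ΣAx_c = (72000.00)(150.00) + (-3019.07)(184.00) + (-7296.00)(201.00) = 8777995.02 mm³
ΣAy_c = (72000.00)(120.00) + (-3019.07)(83.00) + (-7296.00)(172.00) = 7134505.15 mm³
x_c = 8777995.02 / 61684.93 = 142.30 mm
y_c = 7134505.15 / 61684.93 = 115.66 mm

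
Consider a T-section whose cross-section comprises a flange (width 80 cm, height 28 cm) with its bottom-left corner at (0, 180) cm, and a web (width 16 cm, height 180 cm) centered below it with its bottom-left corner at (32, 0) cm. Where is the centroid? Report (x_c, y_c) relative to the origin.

x_c = 40.00 cm, y_c = 135.50 cm

web: A = 16 × 180 = 2880.00, centroid at (40.00, 90.00).
flange: A = 80 × 28 = 2240.00, centroid at (40.00, 194.00).
ΣA = 5120.00 cm², ΣAx_c = 204800.00 cm³, ΣAy_c = 693760.00 cm³.
x_c = 204800.00/5120.00 = 40.00 cm; y_c = 693760.00/5120.00 = 135.50 cm.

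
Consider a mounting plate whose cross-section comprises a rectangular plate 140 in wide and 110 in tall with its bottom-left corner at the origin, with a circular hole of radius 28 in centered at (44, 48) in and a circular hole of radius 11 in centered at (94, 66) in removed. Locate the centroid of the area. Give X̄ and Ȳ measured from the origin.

X̄ = 74.37 in, Ȳ = 56.04 in

plate: A = 140 × 110 = 15400.00, centroid at (70.00, 55.00).
hole 1: A = −π·28² = -2463.01, centroid at (44.00, 48.00).
hole 2: A = −π·11² = -380.13, centroid at (94.00, 66.00).
ΣA = 12556.86 in²
ΣAX̄ = (15400.00)(70.00) + (-2463.01)(44.00) + (-380.13)(94.00) = 933895.14 in³
ΣAȲ = (15400.00)(55.00) + (-2463.01)(48.00) + (-380.13)(66.00) = 703686.83 in³
X̄ = 933895.14 / 12556.86 = 74.37 in
Ȳ = 703686.83 / 12556.86 = 56.04 in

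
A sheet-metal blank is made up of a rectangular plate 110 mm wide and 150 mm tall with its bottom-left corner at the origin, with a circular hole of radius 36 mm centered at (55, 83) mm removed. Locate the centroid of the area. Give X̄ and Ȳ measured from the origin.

X̄ = 55.00 mm, Ȳ = 72.38 mm

Part | A | x̄ᵢ | ȳᵢ | A·x̄ᵢ | A·ȳᵢ
plate | 16500.00 | 55.00 | 75.00 | 907500.00 | 1237500.00
hole | -4071.50 | 55.00 | 83.00 | -223932.72 | -337934.84
Σ | 12428.50 |  |  | 683567.28 | 899565.16
X̄ = 683567.28 / 12428.50 = 55.00 mm
Ȳ = 899565.16 / 12428.50 = 72.38 mm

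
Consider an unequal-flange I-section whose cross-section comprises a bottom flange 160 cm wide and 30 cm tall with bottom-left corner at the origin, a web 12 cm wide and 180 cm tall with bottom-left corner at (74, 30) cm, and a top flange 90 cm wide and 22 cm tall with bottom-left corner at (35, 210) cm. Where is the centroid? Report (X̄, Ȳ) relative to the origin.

X̄ = 80.00 cm, Ȳ = 85.99 cm

bottom flange: A = 160 × 30 = 4800.00, centroid at (80.00, 15.00).
web: A = 12 × 180 = 2160.00, centroid at (80.00, 120.00).
top flange: A = 90 × 22 = 1980.00, centroid at (80.00, 221.00).
ΣA = 8940.00 cm², ΣAX̄ = 715200.00 cm³, ΣAȲ = 768780.00 cm³.
X̄ = 715200.00/8940.00 = 80.00 cm; Ȳ = 768780.00/8940.00 = 85.99 cm.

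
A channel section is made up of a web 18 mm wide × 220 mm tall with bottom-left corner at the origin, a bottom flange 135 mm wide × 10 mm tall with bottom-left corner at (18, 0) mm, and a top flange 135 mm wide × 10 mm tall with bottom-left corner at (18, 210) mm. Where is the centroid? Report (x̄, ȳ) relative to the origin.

x̄ = 40.01 mm, ȳ = 110.00 mm

web: A = 18 × 220 = 3960.00, centroid at (9.00, 110.00).
bottom flange: A = 135 × 10 = 1350.00, centroid at (85.50, 5.00).
top flange: A = 135 × 10 = 1350.00, centroid at (85.50, 215.00).
ΣA = 6660.00 mm², ΣAx̄ = 266490.00 mm³, ΣAȳ = 732600.00 mm³.
x̄ = 266490.00/6660.00 = 40.01 mm; ȳ = 732600.00/6660.00 = 110.00 mm.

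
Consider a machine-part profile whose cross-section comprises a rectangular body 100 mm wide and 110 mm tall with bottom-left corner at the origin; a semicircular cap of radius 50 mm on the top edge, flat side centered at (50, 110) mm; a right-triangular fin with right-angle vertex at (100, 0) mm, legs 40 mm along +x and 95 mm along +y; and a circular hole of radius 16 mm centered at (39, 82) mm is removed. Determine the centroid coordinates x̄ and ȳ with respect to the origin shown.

x̄ = 58.06 mm, ȳ = 69.56 mm

Part | A | x̄ᵢ | ȳᵢ | A·x̄ᵢ | A·ȳᵢ
rectangular body | 11000.00 | 50.00 | 55.00 | 550000.00 | 605000.00
semicircular top | 3926.99 | 50.00 | 131.22 | 196349.54 | 515302.32
triangular fin | 1900.00 | 113.33 | 31.67 | 215333.33 | 60166.67
hole | -804.25 | 39.00 | 82.00 | -31365.66 | -65948.31
Σ | 16022.74 |  |  | 930317.21 | 1114520.68
x̄ = 930317.21 / 16022.74 = 58.06 mm
ȳ = 1114520.68 / 16022.74 = 69.56 mm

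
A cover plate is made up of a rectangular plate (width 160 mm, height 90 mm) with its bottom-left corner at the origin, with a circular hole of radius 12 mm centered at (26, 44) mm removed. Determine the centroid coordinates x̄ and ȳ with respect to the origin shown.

x̄ = 81.75 mm, ȳ = 45.03 mm

plate: A = 160 × 90 = 14400.00, centroid at (80.00, 45.00).
hole: A = −π·12² = -452.39, centroid at (26.00, 44.00).
ΣA = 13947.61 mm²
ΣAx̄ = (14400.00)(80.00) + (-452.39)(26.00) = 1140237.88 mm³
ΣAȳ = (14400.00)(45.00) + (-452.39)(44.00) = 628094.87 mm³
x̄ = 1140237.88 / 13947.61 = 81.75 mm
ȳ = 628094.87 / 13947.61 = 45.03 mm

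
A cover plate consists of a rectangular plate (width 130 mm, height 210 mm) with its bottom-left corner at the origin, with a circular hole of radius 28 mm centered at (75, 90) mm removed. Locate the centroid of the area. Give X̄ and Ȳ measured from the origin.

plate: A = 130 × 210 = 27300.00, centroid at (65.00, 105.00).
hole: A = −π·28² = -2463.01, centroid at (75.00, 90.00).
ΣA = 24836.99 mm²
ΣAX̄ = (27300.00)(65.00) + (-2463.01)(75.00) = 1589774.35 mm³
ΣAȲ = (27300.00)(105.00) + (-2463.01)(90.00) = 2644829.22 mm³
X̄ = 1589774.35 / 24836.99 = 64.01 mm
Ȳ = 2644829.22 / 24836.99 = 106.49 mm

X̄ = 64.01 mm, Ȳ = 106.49 mm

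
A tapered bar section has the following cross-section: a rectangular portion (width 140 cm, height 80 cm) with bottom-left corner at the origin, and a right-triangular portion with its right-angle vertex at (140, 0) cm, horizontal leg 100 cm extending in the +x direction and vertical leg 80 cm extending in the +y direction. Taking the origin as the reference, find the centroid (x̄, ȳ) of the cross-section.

x̄ = 97.19 cm, ȳ = 36.49 cm

rectangular portion: A = 140 × 80 = 11200.00, centroid at (70.00, 40.00).
triangular portion: A = ½·100·80 = 4000.00, centroid at (173.33, 26.67).
ΣA = 15200.00 cm²
ΣAx̄ = (11200.00)(70.00) + (4000.00)(173.33) = 1477333.33 cm³
ΣAȳ = (11200.00)(40.00) + (4000.00)(26.67) = 554666.67 cm³
x̄ = 1477333.33 / 15200.00 = 97.19 cm
ȳ = 554666.67 / 15200.00 = 36.49 cm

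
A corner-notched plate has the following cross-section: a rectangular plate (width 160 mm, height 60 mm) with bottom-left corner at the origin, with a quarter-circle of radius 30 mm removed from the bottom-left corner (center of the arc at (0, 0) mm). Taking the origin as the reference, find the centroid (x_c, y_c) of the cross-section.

Part | A | x̄ᵢ | ȳᵢ | A·x̄ᵢ | A·ȳᵢ
plate | 9600.00 | 80.00 | 30.00 | 768000.00 | 288000.00
removed quarter-circle | -706.86 | 12.73 | 12.73 | -9000.00 | -9000.00
Σ | 8893.14 |  |  | 759000.00 | 279000.00
x_c = 759000.00 / 8893.14 = 85.35 mm
y_c = 279000.00 / 8893.14 = 31.37 mm

x_c = 85.35 mm, y_c = 31.37 mm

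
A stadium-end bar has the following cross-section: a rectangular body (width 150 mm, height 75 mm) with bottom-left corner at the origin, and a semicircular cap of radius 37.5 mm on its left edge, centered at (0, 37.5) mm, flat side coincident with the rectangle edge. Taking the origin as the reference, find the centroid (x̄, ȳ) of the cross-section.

rectangular body: A = 150 × 75 = 11250.00, centroid at (75.00, 37.50).
semicircular end: A = ½π·37.5² = 2208.93, centroid at (-15.92, 37.50).
ΣA = 13458.93 mm²
ΣAx̄ = (11250.00)(75.00) + (2208.93)(-15.92) = 808593.75 mm³
ΣAȳ = (11250.00)(37.50) + (2208.93)(37.50) = 504709.96 mm³
x̄ = 808593.75 / 13458.93 = 60.08 mm
ȳ = 504709.96 / 13458.93 = 37.50 mm

x̄ = 60.08 mm, ȳ = 37.50 mm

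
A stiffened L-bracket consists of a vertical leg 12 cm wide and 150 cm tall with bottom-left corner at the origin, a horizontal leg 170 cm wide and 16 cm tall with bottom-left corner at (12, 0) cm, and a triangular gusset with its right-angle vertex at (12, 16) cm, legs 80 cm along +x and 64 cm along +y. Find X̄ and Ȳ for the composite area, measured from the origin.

X̄ = 52.77 cm, Ȳ = 35.64 cm

Part | A | x̄ᵢ | ȳᵢ | A·x̄ᵢ | A·ȳᵢ
vertical leg | 1800.00 | 6.00 | 75.00 | 10800.00 | 135000.00
horizontal leg | 2720.00 | 97.00 | 8.00 | 263840.00 | 21760.00
gusset | 2560.00 | 38.67 | 37.33 | 98986.67 | 95573.33
Σ | 7080.00 |  |  | 373626.67 | 252333.33
X̄ = 373626.67 / 7080.00 = 52.77 cm
Ȳ = 252333.33 / 7080.00 = 35.64 cm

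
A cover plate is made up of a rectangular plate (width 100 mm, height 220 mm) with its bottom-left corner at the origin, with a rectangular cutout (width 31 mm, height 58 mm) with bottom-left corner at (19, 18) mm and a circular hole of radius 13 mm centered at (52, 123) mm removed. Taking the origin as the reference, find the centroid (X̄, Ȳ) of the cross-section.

plate: A = 100 × 220 = 22000.00, centroid at (50.00, 110.00).
hole 1: A = −(31 × 58) = -1798.00, centroid at (34.50, 47.00).
hole 2: A = −π·13² = -530.93, centroid at (52.00, 123.00).
ΣA = 19671.07 mm², ΣAX̄ = 1010360.68 mm³, ΣAȲ = 2270189.71 mm³.
X̄ = 1010360.68/19671.07 = 51.36 mm; Ȳ = 2270189.71/19671.07 = 115.41 mm.

X̄ = 51.36 mm, Ȳ = 115.41 mm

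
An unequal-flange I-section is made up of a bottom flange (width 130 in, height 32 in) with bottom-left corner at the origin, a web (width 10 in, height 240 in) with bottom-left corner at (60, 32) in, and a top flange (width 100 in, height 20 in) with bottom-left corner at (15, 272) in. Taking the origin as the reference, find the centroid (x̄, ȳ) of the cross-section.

x̄ = 65.00 in, ȳ = 116.28 in

Part | A | x̄ᵢ | ȳᵢ | A·x̄ᵢ | A·ȳᵢ
bottom flange | 4160.00 | 65.00 | 16.00 | 270400.00 | 66560.00
web | 2400.00 | 65.00 | 152.00 | 156000.00 | 364800.00
top flange | 2000.00 | 65.00 | 282.00 | 130000.00 | 564000.00
Σ | 8560.00 |  |  | 556400.00 | 995360.00
x̄ = 556400.00 / 8560.00 = 65.00 in
ȳ = 995360.00 / 8560.00 = 116.28 in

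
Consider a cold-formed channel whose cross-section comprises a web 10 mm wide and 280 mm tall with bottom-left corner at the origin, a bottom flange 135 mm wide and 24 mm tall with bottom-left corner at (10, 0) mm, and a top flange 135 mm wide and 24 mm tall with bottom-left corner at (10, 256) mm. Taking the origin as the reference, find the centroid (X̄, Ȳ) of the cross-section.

Part | A | x̄ᵢ | ȳᵢ | A·x̄ᵢ | A·ȳᵢ
web | 2800.00 | 5.00 | 140.00 | 14000.00 | 392000.00
bottom flange | 3240.00 | 77.50 | 12.00 | 251100.00 | 38880.00
top flange | 3240.00 | 77.50 | 268.00 | 251100.00 | 868320.00
Σ | 9280.00 |  |  | 516200.00 | 1299200.00
X̄ = 516200.00 / 9280.00 = 55.62 mm
Ȳ = 1299200.00 / 9280.00 = 140.00 mm

X̄ = 55.62 mm, Ȳ = 140.00 mm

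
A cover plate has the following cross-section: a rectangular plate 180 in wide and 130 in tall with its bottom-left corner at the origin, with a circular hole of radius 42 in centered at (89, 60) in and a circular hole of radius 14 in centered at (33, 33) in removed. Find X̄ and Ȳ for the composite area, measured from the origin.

plate: A = 180 × 130 = 23400.00, centroid at (90.00, 65.00).
hole 1: A = −π·42² = -5541.77, centroid at (89.00, 60.00).
hole 2: A = −π·14² = -615.75, centroid at (33.00, 33.00).
ΣA = 17242.48 in², ΣAX̄ = 1592462.70 in³, ΣAȲ = 1168174.01 in³.
X̄ = 1592462.70/17242.48 = 92.36 in; Ȳ = 1168174.01/17242.48 = 67.75 in.

X̄ = 92.36 in, Ȳ = 67.75 in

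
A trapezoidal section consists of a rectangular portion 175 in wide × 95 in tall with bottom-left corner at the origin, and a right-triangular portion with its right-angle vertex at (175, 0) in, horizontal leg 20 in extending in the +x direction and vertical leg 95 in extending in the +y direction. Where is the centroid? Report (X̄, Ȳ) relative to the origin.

X̄ = 92.59 in, Ȳ = 46.64 in

rectangular portion: A = 175 × 95 = 16625.00, centroid at (87.50, 47.50).
triangular portion: A = ½·20·95 = 950.00, centroid at (181.67, 31.67).
ΣA = 17575.00 in², ΣAX̄ = 1627270.83 in³, ΣAȲ = 819770.83 in³.
X̄ = 1627270.83/17575.00 = 92.59 in; Ȳ = 819770.83/17575.00 = 46.64 in.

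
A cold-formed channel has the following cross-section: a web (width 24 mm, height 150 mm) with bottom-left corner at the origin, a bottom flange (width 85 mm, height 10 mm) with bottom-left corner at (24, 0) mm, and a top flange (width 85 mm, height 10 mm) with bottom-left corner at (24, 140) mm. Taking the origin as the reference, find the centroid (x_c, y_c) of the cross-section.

web: A = 24 × 150 = 3600.00, centroid at (12.00, 75.00).
bottom flange: A = 85 × 10 = 850.00, centroid at (66.50, 5.00).
top flange: A = 85 × 10 = 850.00, centroid at (66.50, 145.00).
ΣA = 5300.00 mm², ΣAx_c = 156250.00 mm³, ΣAy_c = 397500.00 mm³.
x_c = 156250.00/5300.00 = 29.48 mm; y_c = 397500.00/5300.00 = 75.00 mm.

x_c = 29.48 mm, y_c = 75.00 mm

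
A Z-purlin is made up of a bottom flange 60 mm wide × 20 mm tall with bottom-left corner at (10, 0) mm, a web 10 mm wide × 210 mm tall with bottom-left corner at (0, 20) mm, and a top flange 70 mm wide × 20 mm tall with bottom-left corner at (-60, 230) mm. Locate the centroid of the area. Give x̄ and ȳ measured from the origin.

Part | A | x̄ᵢ | ȳᵢ | A·x̄ᵢ | A·ȳᵢ
bottom flange | 1200.00 | 40.00 | 10.00 | 48000.00 | 12000.00
web | 2100.00 | 5.00 | 125.00 | 10500.00 | 262500.00
top flange | 1400.00 | -25.00 | 240.00 | -35000.00 | 336000.00
Σ | 4700.00 |  |  | 23500.00 | 610500.00
x̄ = 23500.00 / 4700.00 = 5.00 mm
ȳ = 610500.00 / 4700.00 = 129.89 mm

x̄ = 5.00 mm, ȳ = 129.89 mm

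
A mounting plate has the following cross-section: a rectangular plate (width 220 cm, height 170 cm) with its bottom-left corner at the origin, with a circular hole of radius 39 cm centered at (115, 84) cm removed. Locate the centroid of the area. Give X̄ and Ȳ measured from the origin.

X̄ = 109.27 cm, Ȳ = 85.15 cm

plate: A = 220 × 170 = 37400.00, centroid at (110.00, 85.00).
hole: A = −π·39² = -4778.36, centroid at (115.00, 84.00).
ΣA = 32621.64 cm²
ΣAX̄ = (37400.00)(110.00) + (-4778.36)(115.00) = 3564488.32 cm³
ΣAȲ = (37400.00)(85.00) + (-4778.36)(84.00) = 2777617.56 cm³
X̄ = 3564488.32 / 32621.64 = 109.27 cm
Ȳ = 2777617.56 / 32621.64 = 85.15 cm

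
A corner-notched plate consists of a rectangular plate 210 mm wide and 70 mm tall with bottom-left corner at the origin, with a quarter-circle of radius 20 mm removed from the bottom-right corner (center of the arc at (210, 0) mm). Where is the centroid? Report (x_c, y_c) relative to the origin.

x_c = 102.89 mm, y_c = 35.58 mm

plate: A = 210 × 70 = 14700.00, centroid at (105.00, 35.00).
removed quarter-circle: A = −¼π·20² = -314.16, centroid at (201.51, 8.49).
ΣA = 14385.84 mm²
ΣAx_c = (14700.00)(105.00) + (-314.16)(201.51) = 1480193.22 mm³
ΣAy_c = (14700.00)(35.00) + (-314.16)(8.49) = 511833.33 mm³
x_c = 1480193.22 / 14385.84 = 102.89 mm
y_c = 511833.33 / 14385.84 = 35.58 mm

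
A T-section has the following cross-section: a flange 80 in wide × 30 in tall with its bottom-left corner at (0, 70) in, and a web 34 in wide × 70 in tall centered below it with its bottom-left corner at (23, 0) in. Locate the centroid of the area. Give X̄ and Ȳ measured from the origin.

Part | A | x̄ᵢ | ȳᵢ | A·x̄ᵢ | A·ȳᵢ
web | 2380.00 | 40.00 | 35.00 | 95200.00 | 83300.00
flange | 2400.00 | 40.00 | 85.00 | 96000.00 | 204000.00
Σ | 4780.00 |  |  | 191200.00 | 287300.00
X̄ = 191200.00 / 4780.00 = 40.00 in
Ȳ = 287300.00 / 4780.00 = 60.10 in

X̄ = 40.00 in, Ȳ = 60.10 in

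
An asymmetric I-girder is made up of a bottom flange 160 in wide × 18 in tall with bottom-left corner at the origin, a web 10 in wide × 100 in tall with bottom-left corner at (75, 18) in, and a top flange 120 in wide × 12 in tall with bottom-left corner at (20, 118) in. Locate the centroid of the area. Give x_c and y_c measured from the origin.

x_c = 80.00 in, y_c = 51.22 in

bottom flange: A = 160 × 18 = 2880.00, centroid at (80.00, 9.00).
web: A = 10 × 100 = 1000.00, centroid at (80.00, 68.00).
top flange: A = 120 × 12 = 1440.00, centroid at (80.00, 124.00).
ΣA = 5320.00 in², ΣAx_c = 425600.00 in³, ΣAy_c = 272480.00 in³.
x_c = 425600.00/5320.00 = 80.00 in; y_c = 272480.00/5320.00 = 51.22 in.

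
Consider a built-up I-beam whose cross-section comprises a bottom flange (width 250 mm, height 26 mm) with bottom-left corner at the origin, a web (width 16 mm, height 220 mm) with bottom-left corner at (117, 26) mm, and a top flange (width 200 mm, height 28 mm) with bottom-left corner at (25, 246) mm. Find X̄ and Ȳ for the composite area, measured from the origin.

X̄ = 125.00 mm, Ȳ = 129.27 mm

bottom flange: A = 250 × 26 = 6500.00, centroid at (125.00, 13.00).
web: A = 16 × 220 = 3520.00, centroid at (125.00, 136.00).
top flange: A = 200 × 28 = 5600.00, centroid at (125.00, 260.00).
ΣA = 15620.00 mm², ΣAX̄ = 1952500.00 mm³, ΣAȲ = 2019220.00 mm³.
X̄ = 1952500.00/15620.00 = 125.00 mm; Ȳ = 2019220.00/15620.00 = 129.27 mm.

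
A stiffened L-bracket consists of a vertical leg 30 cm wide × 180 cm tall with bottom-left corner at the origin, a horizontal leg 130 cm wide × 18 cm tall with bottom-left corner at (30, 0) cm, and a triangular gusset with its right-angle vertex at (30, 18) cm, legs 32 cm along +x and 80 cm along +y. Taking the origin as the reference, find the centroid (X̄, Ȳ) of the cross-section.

X̄ = 39.40 cm, Ȳ = 62.55 cm

Part | A | x̄ᵢ | ȳᵢ | A·x̄ᵢ | A·ȳᵢ
vertical leg | 5400.00 | 15.00 | 90.00 | 81000.00 | 486000.00
horizontal leg | 2340.00 | 95.00 | 9.00 | 222300.00 | 21060.00
gusset | 1280.00 | 40.67 | 44.67 | 52053.33 | 57173.33
Σ | 9020.00 |  |  | 355353.33 | 564233.33
X̄ = 355353.33 / 9020.00 = 39.40 cm
Ȳ = 564233.33 / 9020.00 = 62.55 cm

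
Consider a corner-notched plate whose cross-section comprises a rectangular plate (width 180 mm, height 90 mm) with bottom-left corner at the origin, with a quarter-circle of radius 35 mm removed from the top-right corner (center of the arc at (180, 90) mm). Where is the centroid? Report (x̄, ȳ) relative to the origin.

x̄ = 85.26 mm, ȳ = 43.10 mm

Part | A | x̄ᵢ | ȳᵢ | A·x̄ᵢ | A·ȳᵢ
plate | 16200.00 | 90.00 | 45.00 | 1458000.00 | 729000.00
removed quarter-circle | -962.11 | 165.15 | 75.15 | -158888.63 | -72298.48
Σ | 15237.89 |  |  | 1299111.37 | 656701.52
x̄ = 1299111.37 / 15237.89 = 85.26 mm
ȳ = 656701.52 / 15237.89 = 43.10 mm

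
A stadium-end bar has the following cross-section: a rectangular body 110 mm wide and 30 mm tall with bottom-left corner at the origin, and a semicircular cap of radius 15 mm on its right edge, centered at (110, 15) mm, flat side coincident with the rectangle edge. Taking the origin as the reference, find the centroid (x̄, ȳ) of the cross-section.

x̄ = 60.94 mm, ȳ = 15.00 mm

rectangular body: A = 110 × 30 = 3300.00, centroid at (55.00, 15.00).
semicircular end: A = ½π·15² = 353.43, centroid at (116.37, 15.00).
ΣA = 3653.43 mm², ΣAx̄ = 222627.21 mm³, ΣAȳ = 54801.44 mm³.
x̄ = 222627.21/3653.43 = 60.94 mm; ȳ = 54801.44/3653.43 = 15.00 mm.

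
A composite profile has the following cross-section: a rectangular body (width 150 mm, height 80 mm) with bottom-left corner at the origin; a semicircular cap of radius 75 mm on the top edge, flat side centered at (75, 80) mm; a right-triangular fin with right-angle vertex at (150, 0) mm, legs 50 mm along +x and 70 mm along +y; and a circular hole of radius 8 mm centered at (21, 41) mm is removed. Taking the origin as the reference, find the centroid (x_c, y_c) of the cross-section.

x_c = 82.65 mm, y_c = 67.04 mm

Part | A | x̄ᵢ | ȳᵢ | A·x̄ᵢ | A·ȳᵢ
rectangular body | 12000.00 | 75.00 | 40.00 | 900000.00 | 480000.00
semicircular top | 8835.73 | 75.00 | 111.83 | 662679.70 | 988108.35
triangular fin | 1750.00 | 166.67 | 23.33 | 291666.67 | 40833.33
hole | -201.06 | 21.00 | 41.00 | -4222.30 | -8243.54
Σ | 22384.67 |  |  | 1850124.07 | 1500698.14
x_c = 1850124.07 / 22384.67 = 82.65 mm
y_c = 1500698.14 / 22384.67 = 67.04 mm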